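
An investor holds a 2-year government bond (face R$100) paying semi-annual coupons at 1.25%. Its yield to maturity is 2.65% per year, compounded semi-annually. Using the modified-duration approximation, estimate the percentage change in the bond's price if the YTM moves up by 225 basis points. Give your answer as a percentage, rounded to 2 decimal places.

Periodic yield y = 0.01325. Modified duration first:
  t   CF        PV=CF/(1+0.01325)^t    t·PV
  1        0.625         0.6168         0.6168
  2        0.625         0.6088         1.2175
  3        0.625         0.6008         1.8024
  4      100.625        95.4640       381.8558
  Σ                     97.2903       385.4926
P = 97.2903; D_Mac = 3.96229 half-year periods = 1.98115 yrs; D_mod = 1.98115/(1+0.01325) = 1.95524 yrs.
ΔP/P ≈ -D_mod · Δy = -1.95524 × (+0.0225) = -0.043993 = -4.3993%.

-4.40%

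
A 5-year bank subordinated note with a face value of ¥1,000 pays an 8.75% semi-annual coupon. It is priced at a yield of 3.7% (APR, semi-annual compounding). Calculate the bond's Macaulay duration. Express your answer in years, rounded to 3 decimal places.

Periodic yield y = 0.0185. Discount each cash flow and weight by its period:
  t   CF        PV=CF/(1+0.0185)^t    t·PV
  1        43.75        42.9553        42.9553
  2        43.75        42.1751        84.3502
  3        43.75        41.4090       124.2271
  4        43.75        40.6569       162.6275
  5        43.75        39.9184       199.5919
  6        43.75        39.1933       235.1598
  7        43.75        38.4814       269.3698
  8        43.75        37.7824       302.2594
  9        43.75        37.0961       333.8653
  10    1,043.75       868.9327     8,689.3273
  Σ                  1,228.6007    10,443.7335
Price P = Σ PV = 1,228.6007.
Macaulay duration = Σ(t·PV) / P = 10,443.7335 / 1,228.6007 = 8.50051 half-year periods.
In years: 8.50051 / 2 = 4.25026 years.

4.250 years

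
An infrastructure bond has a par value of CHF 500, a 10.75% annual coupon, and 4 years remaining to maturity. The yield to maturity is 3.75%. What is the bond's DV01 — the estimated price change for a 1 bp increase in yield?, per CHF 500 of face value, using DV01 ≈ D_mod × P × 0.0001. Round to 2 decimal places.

Periodic yield y = 0.0375.
  t   CF        PV=CF/(1+0.0375)^t    t·PV
  1        53.75        51.8072        51.8072
  2        53.75        49.9347        99.8694
  3        53.75        48.1298       144.3894
  4       553.75       477.9267     1,911.7069
  Σ                    627.7984     2,207.7729
P = 627.7984; D_Mac = 3.51669 yrs; D_mod = 3.38958 yrs.
DV01 ≈ 3.38958 × 627.7984 × 0.0001 = 0.212797.

CHF 0.21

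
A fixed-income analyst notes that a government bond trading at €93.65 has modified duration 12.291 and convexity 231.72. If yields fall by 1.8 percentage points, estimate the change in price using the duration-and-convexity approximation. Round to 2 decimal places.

+€24.23

Duration effect: -D_mod·Δy = -12.291 × (-0.018) = +0.221238
Convexity effect: ½·C·(Δy)² = 0.5 × 231.72 × (-0.018)² = +0.03753864
ΔP/P ≈ +0.221238 + 0.03753864 = +0.25877664
ΔP ≈ 93.65 × (+0.25877664) = +24.234432336.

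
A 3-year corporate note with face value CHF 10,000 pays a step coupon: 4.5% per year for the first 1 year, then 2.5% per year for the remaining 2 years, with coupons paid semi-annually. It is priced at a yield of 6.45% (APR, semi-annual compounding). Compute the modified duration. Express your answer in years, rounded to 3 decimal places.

Periodic yield y = 0.03225. First find Macaulay duration:
  t   CF        PV=CF/(1+0.03225)^t    t·PV
  1       225.00       217.9705       217.9705
  2       225.00       211.1605       422.3211
  3       125.00       113.6463       340.9389
  4       125.00       110.0957       440.3829
  5       125.00       106.6561       533.2803
  6    10,125.00     8,369.2335    50,215.4008
  Σ                  9,128.7625    52,170.2944
P = 9,128.7625; Macaulay duration = 52,170.2944 / 9,128.7625 = 5.71494 half-year periods = 2.85747 years.
Modified duration = D_Mac / (1 + y) = 2.85747 / 1.03225 = 2.76819 years.

2.768 years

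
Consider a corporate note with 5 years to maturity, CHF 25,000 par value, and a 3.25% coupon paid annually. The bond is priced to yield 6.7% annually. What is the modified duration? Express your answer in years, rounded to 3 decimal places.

4.373 years

Periodic yield y = 0.067. First find Macaulay duration:
  t   CF        PV=CF/(1+0.067)^t    t·PV
  1       812.50       761.4808       761.4808
  2       812.50       713.6652     1,427.3304
  3       812.50       668.8521     2,006.5564
  4       812.50       626.8530     2,507.4119
  5    25,812.50    18,664.1395    93,320.6975
  Σ                 21,434.9906   100,023.4770
P = 21,434.9906; Macaulay duration = 100,023.4770 / 21,434.9906 = 4.66636 years.
Modified duration = D_Mac / (1 + y) = 4.66636 / 1.067 = 4.37335 years.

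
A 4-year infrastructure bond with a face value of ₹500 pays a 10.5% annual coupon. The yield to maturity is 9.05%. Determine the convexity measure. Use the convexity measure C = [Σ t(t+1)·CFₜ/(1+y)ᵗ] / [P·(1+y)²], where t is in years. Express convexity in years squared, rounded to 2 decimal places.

With y = 0.0905:
  t   CF        PV=CF/(1+0.0905)^t    t·PV        t(t+1)·PV
  1        52.50        48.1431        48.1431          96.2861
  2        52.50        44.1477        88.2954         264.8861
  3        52.50        40.4839       121.4517         485.8067
  4       552.50       390.6876     1,562.7503       7,813.7516
  Σ                    523.4622     1,820.6404       8,660.7305
P = 523.4622.
Convexity = Σ t(t+1)·PV / [P·(1+y)²] = 8,660.7305 / (523.4622 × 1.189190) = 13.91291.

13.91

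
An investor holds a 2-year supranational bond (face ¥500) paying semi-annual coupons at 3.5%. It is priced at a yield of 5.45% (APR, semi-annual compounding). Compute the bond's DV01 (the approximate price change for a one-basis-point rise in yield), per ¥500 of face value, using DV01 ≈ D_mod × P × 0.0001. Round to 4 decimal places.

¥0.0914

Periodic yield y = 0.02725.
  t   CF        PV=CF/(1+0.02725)^t    t·PV
  1         8.75         8.5179         8.5179
  2         8.75         8.2919        16.5839
  3         8.75         8.0720        24.2159
  4       508.75       456.8776     1,827.5102
  Σ                    481.7593     1,876.8279
P = 481.7593; D_Mac = 3.89578 half-year periods = 1.94789 yrs; D_mod = 1.89622 yrs.
DV01 ≈ 1.89622 × 481.7593 × 0.0001 = 0.091352.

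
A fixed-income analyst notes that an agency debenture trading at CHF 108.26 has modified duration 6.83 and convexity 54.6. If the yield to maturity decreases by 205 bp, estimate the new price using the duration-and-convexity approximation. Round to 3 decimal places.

Duration effect: -D_mod·Δy = -6.83 × (-0.0205) = +0.140015
Convexity effect: ½·C·(Δy)² = 0.5 × 54.6 × (-0.0205)² = +0.011472825
ΔP/P ≈ +0.140015 + 0.011472825 = +0.151487825
New price ≈ 108.26 × (1 + 0.151487825) = 124.6600719345.

CHF 124.660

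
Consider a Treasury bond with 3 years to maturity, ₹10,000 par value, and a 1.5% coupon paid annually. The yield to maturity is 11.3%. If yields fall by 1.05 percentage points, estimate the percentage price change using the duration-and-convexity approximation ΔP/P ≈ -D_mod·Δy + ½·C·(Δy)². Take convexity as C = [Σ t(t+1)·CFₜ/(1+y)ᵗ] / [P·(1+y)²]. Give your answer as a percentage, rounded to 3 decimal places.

+2.834%

With y = 0.113:
  t   CF        PV=CF/(1+0.113)^t    t·PV        t(t+1)·PV
  1       150.00       134.7709       134.7709         269.5418
  2       150.00       121.0880       242.1759         726.5277
  3    10,150.00     7,361.7413    22,085.2238      88,340.8951
  Σ                  7,617.6001    22,462.1706      89,336.9646
P = 7,617.6001; D_Mac = 2.94872 yrs; D_mod = 2.64934 yrs; C = 9.46722.
Duration effect: -2.64934 × (-0.0105) = +0.027818
Convexity effect: 0.5 × 9.46722 × (-0.0105)² = +0.0005219
ΔP/P ≈ +0.027818 + 0.0005219 = +0.028340 = +2.8340%.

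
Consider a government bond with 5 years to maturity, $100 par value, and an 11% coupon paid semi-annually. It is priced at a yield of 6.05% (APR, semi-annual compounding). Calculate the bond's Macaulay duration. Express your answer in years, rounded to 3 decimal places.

Periodic yield y = 0.03025. Discount each cash flow and weight by its period:
  t   CF        PV=CF/(1+0.03025)^t    t·PV
  1         5.50         5.3385         5.3385
  2         5.50         5.1818        10.3635
  3         5.50         5.0296        15.0888
  4         5.50         4.8819        19.5277
  5         5.50         4.7386        23.6930
  6         5.50         4.5995        27.5968
  7         5.50         4.4644        31.2509
  8         5.50         4.3333        34.6666
  9         5.50         4.2061        37.8549
  10      105.50        78.3116       783.1162
  Σ                    121.0853       988.4970
Price P = Σ PV = 121.0853.
Macaulay duration = Σ(t·PV) / P = 988.4970 / 121.0853 = 8.16364 half-year periods.
In years: 8.16364 / 2 = 4.08182 years.

4.082 years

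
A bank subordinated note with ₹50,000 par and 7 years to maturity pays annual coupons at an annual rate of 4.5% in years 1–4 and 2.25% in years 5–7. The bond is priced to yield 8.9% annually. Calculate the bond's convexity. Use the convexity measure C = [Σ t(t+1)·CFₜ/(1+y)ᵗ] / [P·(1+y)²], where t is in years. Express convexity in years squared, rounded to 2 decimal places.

With y = 0.089:
  t   CF        PV=CF/(1+0.089)^t    t·PV        t(t+1)·PV
  1     2,250.00     2,066.1157     2,066.1157       4,132.2314
  2     2,250.00     1,897.2596     3,794.5192      11,383.5576
  3     2,250.00     1,742.2035     5,226.6105      20,906.4419
  4     2,250.00     1,599.8195     6,399.2782      31,996.3910
  5     1,125.00       734.5361     3,672.6803      22,036.0819
  6     1,125.00       674.5051     4,047.0307      28,329.2146
  7    51,125.00    28,147.3921   197,031.7446   1,576,253.9566
  Σ                 36,861.8316   222,237.9791   1,695,037.8750
P = 36,861.8316.
Convexity = Σ t(t+1)·PV / [P·(1+y)²] = 1,695,037.8750 / (36,861.8316 × 1.185921) = 38.77455.

38.77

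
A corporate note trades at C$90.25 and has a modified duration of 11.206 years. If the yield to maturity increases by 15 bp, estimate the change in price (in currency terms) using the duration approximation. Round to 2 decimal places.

-C$1.52

Duration approximation: ΔP/P ≈ -D_mod · Δy = -11.206 × (+0.0015) = -0.016809.
ΔP ≈ 90.25 × (-0.016809) = -1.51701225.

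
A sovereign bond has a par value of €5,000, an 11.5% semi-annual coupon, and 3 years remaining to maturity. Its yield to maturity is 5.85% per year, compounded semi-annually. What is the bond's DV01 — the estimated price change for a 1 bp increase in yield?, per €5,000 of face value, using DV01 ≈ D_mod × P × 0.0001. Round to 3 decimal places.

Periodic yield y = 0.02925.
  t   CF        PV=CF/(1+0.02925)^t    t·PV
  1       287.50       279.3296       279.3296
  2       287.50       271.3914       542.7828
  3       287.50       263.6788       791.0364
  4       287.50       256.1854     1,024.7415
  5       287.50       248.9049     1,244.5246
  6     5,287.50     4,447.5939    26,685.5634
  Σ                  5,767.0840    30,567.9784
P = 5,767.0840; D_Mac = 5.30042 half-year periods = 2.65021 yrs; D_mod = 2.57490 yrs.
DV01 ≈ 2.57490 × 5,767.0840 × 0.0001 = 1.484964.

€1.485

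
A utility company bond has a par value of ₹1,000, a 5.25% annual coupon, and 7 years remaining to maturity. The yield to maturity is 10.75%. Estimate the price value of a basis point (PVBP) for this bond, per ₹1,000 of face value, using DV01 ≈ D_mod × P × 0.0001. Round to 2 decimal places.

Periodic yield y = 0.1075.
  t   CF        PV=CF/(1+0.1075)^t    t·PV
  1        52.50        47.4041        47.4041
  2        52.50        42.8028        85.6055
  3        52.50        38.6481       115.9443
  4        52.50        34.8967       139.5868
  5        52.50        31.5094       157.5472
  6        52.50        28.4510       170.7057
  7     1,052.50       515.0104     3,605.0725
  Σ                    738.7224     4,321.8661
P = 738.7224; D_Mac = 5.85046 yrs; D_mod = 5.28258 yrs.
DV01 ≈ 5.28258 × 738.7224 × 0.0001 = 0.390236.

₹0.39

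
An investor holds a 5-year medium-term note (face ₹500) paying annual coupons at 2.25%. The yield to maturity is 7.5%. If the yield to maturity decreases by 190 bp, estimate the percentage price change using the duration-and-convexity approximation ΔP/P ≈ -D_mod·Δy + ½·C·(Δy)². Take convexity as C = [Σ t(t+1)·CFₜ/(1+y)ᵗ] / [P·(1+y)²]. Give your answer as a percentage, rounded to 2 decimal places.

With y = 0.075:
  t   CF        PV=CF/(1+0.075)^t    t·PV        t(t+1)·PV
  1        11.25        10.4651        10.4651          20.9302
  2        11.25         9.7350        19.4700          58.4100
  3        11.25         9.0558        27.1674         108.6697
  4        11.25         8.4240        33.6960         168.4801
  5       511.25       356.1156     1,780.5780      10,683.4680
  Σ                    393.7955     1,871.3765      11,039.9580
P = 393.7955; D_Mac = 4.75215 yrs; D_mod = 4.42061 yrs; C = 24.25938.
Duration effect: -4.42061 × (-0.019) = +0.083992
Convexity effect: 0.5 × 24.25938 × (-0.019)² = +0.0043788
ΔP/P ≈ +0.083992 + 0.0043788 = +0.088370 = +8.8370%.

+8.84%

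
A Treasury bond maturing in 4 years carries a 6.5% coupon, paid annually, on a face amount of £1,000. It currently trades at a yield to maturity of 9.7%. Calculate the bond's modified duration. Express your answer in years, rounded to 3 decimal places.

Periodic yield y = 0.097. First find Macaulay duration:
  t   CF        PV=CF/(1+0.097)^t    t·PV
  1        65.00        59.2525        59.2525
  2        65.00        54.0132       108.0264
  3        65.00        49.2372       147.7116
  4     1,065.00       735.3991     2,941.5964
  Σ                    897.9021     3,256.5870
P = 897.9021; Macaulay duration = 3,256.5870 / 897.9021 = 3.62688 years.
Modified duration = D_Mac / (1 + y) = 3.62688 / 1.097 = 3.30618 years.

3.306 years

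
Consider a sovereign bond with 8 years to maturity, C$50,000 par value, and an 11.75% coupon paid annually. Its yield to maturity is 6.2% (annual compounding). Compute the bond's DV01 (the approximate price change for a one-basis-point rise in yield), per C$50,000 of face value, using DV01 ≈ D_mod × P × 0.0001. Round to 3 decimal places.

Periodic yield y = 0.062.
  t   CF        PV=CF/(1+0.062)^t    t·PV
  1     5,875.00     5,532.0151     5,532.0151
  2     5,875.00     5,209.0537    10,418.1075
  3     5,875.00     4,904.9470    14,714.8411
  4     5,875.00     4,618.5942    18,474.3767
  5     5,875.00     4,348.9587    21,744.7937
  6     5,875.00     4,095.0647    24,570.3884
  7     5,875.00     3,855.9931    26,991.9520
  8    55,875.00    34,531.9738   276,255.7900
  Σ                 67,096.6004   398,702.2645
P = 67,096.6004; D_Mac = 5.94221 yrs; D_mod = 5.59530 yrs.
DV01 ≈ 5.59530 × 67,096.6004 × 0.0001 = 37.542586.

C$37.543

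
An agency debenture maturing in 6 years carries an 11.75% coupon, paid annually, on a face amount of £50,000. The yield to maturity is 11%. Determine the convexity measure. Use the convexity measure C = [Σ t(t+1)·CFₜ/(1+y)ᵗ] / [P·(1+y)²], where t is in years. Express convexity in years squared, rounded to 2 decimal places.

With y = 0.11:
  t   CF        PV=CF/(1+0.11)^t    t·PV        t(t+1)·PV
  1     5,875.00     5,292.7928     5,292.7928      10,585.5856
  2     5,875.00     4,768.2818     9,536.5636      28,609.6908
  3     5,875.00     4,295.7494    12,887.2481      51,548.9924
  4     5,875.00     3,870.0445    15,480.1779      77,400.8895
  5     5,875.00     3,486.5266    17,432.6328     104,595.7966
  6    55,875.00    29,873.0567   179,238.3403   1,254,668.3821
  Σ                 51,586.4517   239,867.7554   1,527,409.3369
P = 51,586.4517.
Convexity = Σ t(t+1)·PV / [P·(1+y)²] = 1,527,409.3369 / (51,586.4517 × 1.232100) = 24.03111.

24.03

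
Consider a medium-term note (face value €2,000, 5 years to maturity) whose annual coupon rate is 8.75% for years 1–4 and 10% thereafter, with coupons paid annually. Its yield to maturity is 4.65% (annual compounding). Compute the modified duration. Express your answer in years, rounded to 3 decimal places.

4.135 years

Periodic yield y = 0.0465. First find Macaulay duration:
  t   CF        PV=CF/(1+0.0465)^t    t·PV
  1       175.00       167.2241       167.2241
  2       175.00       159.7937       319.5873
  3       175.00       152.6934       458.0803
  4       175.00       145.9087       583.6347
  5     2,200.00     1,752.7764     8,763.8820
  Σ                  2,378.3963    10,292.4084
P = 2,378.3963; Macaulay duration = 10,292.4084 / 2,378.3963 = 4.32746 years.
Modified duration = D_Mac / (1 + y) = 4.32746 / 1.0465 = 4.13517 years.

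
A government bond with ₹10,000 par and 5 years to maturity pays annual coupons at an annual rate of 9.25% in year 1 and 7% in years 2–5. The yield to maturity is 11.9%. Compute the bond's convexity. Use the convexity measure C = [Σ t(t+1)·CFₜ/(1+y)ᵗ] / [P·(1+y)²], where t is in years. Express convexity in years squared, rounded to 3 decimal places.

With y = 0.119:
  t   CF        PV=CF/(1+0.119)^t    t·PV        t(t+1)·PV
  1       925.00       826.6309       826.6309       1,653.2618
  2       700.00       559.0335     1,118.0671       3,354.2013
  3       700.00       499.5831     1,498.7494       5,994.9978
  4       700.00       446.4550     1,785.8200       8,929.1001
  5    10,700.00     6,098.6449    30,493.2244     182,959.3462
  Σ                  8,430.3475    35,722.4918     202,890.9072
P = 8,430.3475.
Convexity = Σ t(t+1)·PV / [P·(1+y)²] = 202,890.9072 / (8,430.3475 × 1.252161) = 19.22016.

19.220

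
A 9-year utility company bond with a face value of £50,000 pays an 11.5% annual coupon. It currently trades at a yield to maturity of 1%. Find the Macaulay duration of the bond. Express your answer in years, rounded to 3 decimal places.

6.891 years

Periodic yield y = 0.01. Discount each cash flow and weight by its year:
  t   CF        PV=CF/(1+0.01)^t    t·PV
  1     5,750.00     5,693.0693     5,693.0693
  2     5,750.00     5,636.7023    11,273.4046
  3     5,750.00     5,580.8934    16,742.6801
  4     5,750.00     5,525.6370    22,102.5479
  5     5,750.00     5,470.9277    27,354.6385
  6     5,750.00     5,416.7601    32,500.5606
  7     5,750.00     5,363.1288    37,541.9017
  8     5,750.00     5,310.0285    42,480.2282
  9    55,750.00    50,974.4452   458,770.0068
  Σ                 94,971.5923   654,459.0377
Price P = Σ PV = 94,971.5923.
Macaulay duration = Σ(t·PV) / P = 654,459.0377 / 94,971.5923 = 6.89110 years.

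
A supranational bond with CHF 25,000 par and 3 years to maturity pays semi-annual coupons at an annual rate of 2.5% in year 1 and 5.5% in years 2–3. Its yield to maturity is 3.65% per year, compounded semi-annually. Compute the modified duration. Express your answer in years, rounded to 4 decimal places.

Periodic yield y = 0.01825. First find Macaulay duration:
  t   CF        PV=CF/(1+0.01825)^t    t·PV
  1       312.50       306.8991       306.8991
  2       312.50       301.3986       602.7971
  3       687.50       651.1926     1,953.5778
  4       687.50       639.5213     2,558.0853
  5       687.50       628.0592     3,140.2962
  6    25,687.50    23,045.9877   138,275.9265
  Σ                 25,573.0586   146,837.5819
P = 25,573.0586; Macaulay duration = 146,837.5819 / 25,573.0586 = 5.74189 half-year periods = 2.87094 years.
Modified duration = D_Mac / (1 + y) = 2.87094 / 1.01825 = 2.81949 years.

2.8195 years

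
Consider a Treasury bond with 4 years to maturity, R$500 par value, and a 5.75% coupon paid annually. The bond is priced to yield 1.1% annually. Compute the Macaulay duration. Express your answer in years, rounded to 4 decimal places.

Periodic yield y = 0.011. Discount each cash flow and weight by its year:
  t   CF        PV=CF/(1+0.011)^t    t·PV
  1        28.75        28.4372        28.4372
  2        28.75        28.1278        56.2556
  3        28.75        27.8217        83.4652
  4       528.75       506.1110     2,024.4439
  Σ                    590.4977     2,192.6019
Price P = Σ PV = 590.4977.
Macaulay duration = Σ(t·PV) / P = 2,192.6019 / 590.4977 = 3.71314 years.

3.7131 years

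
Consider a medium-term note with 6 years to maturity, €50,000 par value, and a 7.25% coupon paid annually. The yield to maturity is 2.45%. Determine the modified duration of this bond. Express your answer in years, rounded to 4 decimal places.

Periodic yield y = 0.0245. First find Macaulay duration:
  t   CF        PV=CF/(1+0.0245)^t    t·PV
  1     3,625.00     3,538.3114     3,538.3114
  2     3,625.00     3,453.6958     6,907.3916
  3     3,625.00     3,371.1038    10,113.3113
  4     3,625.00     3,290.4869    13,161.9474
  5     3,625.00     3,211.7978    16,058.9890
  6    53,625.00    46,376.2393   278,257.4361
  Σ                 63,241.6350   328,037.3869
P = 63,241.6350; Macaulay duration = 328,037.3869 / 63,241.6350 = 5.18705 years.
Modified duration = D_Mac / (1 + y) = 5.18705 / 1.0245 = 5.06300 years.

5.0630 years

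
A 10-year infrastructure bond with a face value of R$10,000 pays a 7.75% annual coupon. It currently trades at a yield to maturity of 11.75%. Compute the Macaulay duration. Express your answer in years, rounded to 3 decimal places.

6.905 years

Periodic yield y = 0.1175. Discount each cash flow and weight by its year:
  t   CF        PV=CF/(1+0.1175)^t    t·PV
  1       775.00       693.5123       693.5123
  2       775.00       620.5927     1,241.1853
  3       775.00       555.3402     1,666.0206
  4       775.00       496.9487     1,987.7949
  5       775.00       444.6968     2,223.4842
  6       775.00       397.9390     2,387.6340
  7       775.00       356.0975     2,492.6828
  8       775.00       318.6555     2,549.2442
  9       775.00       285.1504     2,566.3532
  10   10,775.00     3,547.6598    35,476.5975
  Σ                  7,716.5929    53,284.5090
Price P = Σ PV = 7,716.5929.
Macaulay duration = Σ(t·PV) / P = 53,284.5090 / 7,716.5929 = 6.90519 years.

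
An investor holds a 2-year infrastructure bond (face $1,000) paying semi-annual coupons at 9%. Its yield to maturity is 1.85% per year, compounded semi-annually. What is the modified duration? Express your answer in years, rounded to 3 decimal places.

1.866 years

Periodic yield y = 0.00925. First find Macaulay duration:
  t   CF        PV=CF/(1+0.00925)^t    t·PV
  1        45.00        44.5876        44.5876
  2        45.00        44.1789        88.3578
  3        45.00        43.7740       131.3220
  4     1,045.00     1,007.2129     4,028.8514
  Σ                  1,139.7533     4,293.1188
P = 1,139.7533; Macaulay duration = 4,293.1188 / 1,139.7533 = 3.76671 half-year periods = 1.88335 years.
Modified duration = D_Mac / (1 + y) = 1.88335 / 1.00925 = 1.86609 years.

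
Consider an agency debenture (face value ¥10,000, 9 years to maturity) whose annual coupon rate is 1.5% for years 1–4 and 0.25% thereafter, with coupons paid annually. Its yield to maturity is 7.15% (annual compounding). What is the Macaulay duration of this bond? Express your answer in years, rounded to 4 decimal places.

8.4122 years

Periodic yield y = 0.0715. Discount each cash flow and weight by its year:
  t   CF        PV=CF/(1+0.0715)^t    t·PV
  1       150.00       139.9907       139.9907
  2       150.00       130.6492       261.2985
  3       150.00       121.9312       365.7935
  4       150.00       113.7948       455.1793
  5        25.00        17.7002        88.5012
  6        25.00        16.5191        99.1147
  7        25.00        15.4168       107.9177
  8        25.00        14.3881       115.1046
  9    10,025.00     5,384.6168    48,461.5513
  Σ                  5,955.0070    50,094.4516
Price P = Σ PV = 5,955.0070.
Macaulay duration = Σ(t·PV) / P = 50,094.4516 / 5,955.0070 = 8.41216 years.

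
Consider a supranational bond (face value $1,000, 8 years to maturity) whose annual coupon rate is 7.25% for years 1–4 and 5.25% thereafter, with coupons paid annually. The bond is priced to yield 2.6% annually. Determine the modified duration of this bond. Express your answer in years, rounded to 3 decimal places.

Periodic yield y = 0.026. First find Macaulay duration:
  t   CF        PV=CF/(1+0.026)^t    t·PV
  1        72.50        70.6628        70.6628
  2        72.50        68.8721       137.7442
  3        72.50        67.1268       201.3804
  4        72.50        65.4257       261.7029
  5        52.50        46.1767       230.8833
  6        52.50        45.0065       270.0389
  7        52.50        43.8660       307.0618
  8     1,052.50       857.1231     6,856.9851
  Σ                  1,264.2596     8,336.4594
P = 1,264.2596; Macaulay duration = 8,336.4594 / 1,264.2596 = 6.59395 years.
Modified duration = D_Mac / (1 + y) = 6.59395 / 1.026 = 6.42685 years.

6.427 years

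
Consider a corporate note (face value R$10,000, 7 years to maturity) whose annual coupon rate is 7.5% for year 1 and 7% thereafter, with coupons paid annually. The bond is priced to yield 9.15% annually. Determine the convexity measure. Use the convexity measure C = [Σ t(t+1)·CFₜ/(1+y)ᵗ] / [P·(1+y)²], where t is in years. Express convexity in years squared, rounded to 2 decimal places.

35.26

With y = 0.0915:
  t   CF        PV=CF/(1+0.0915)^t    t·PV        t(t+1)·PV
  1       750.00       687.1278       687.1278       1,374.2556
  2       700.00       587.5578     1,175.1155       3,525.3465
  3       700.00       538.3030     1,614.9091       6,459.6363
  4       700.00       493.1773     1,972.7092       9,863.5460
  5       700.00       451.8344     2,259.1722      13,555.0335
  6       700.00       413.9574     2,483.7441      17,386.2088
  7    10,700.00     5,797.1908    40,580.3359     324,642.6871
  Σ                  8,969.1485    50,773.1138     376,806.7138
P = 8,969.1485.
Convexity = Σ t(t+1)·PV / [P·(1+y)²] = 376,806.7138 / (8,969.1485 × 1.191372) = 35.26306.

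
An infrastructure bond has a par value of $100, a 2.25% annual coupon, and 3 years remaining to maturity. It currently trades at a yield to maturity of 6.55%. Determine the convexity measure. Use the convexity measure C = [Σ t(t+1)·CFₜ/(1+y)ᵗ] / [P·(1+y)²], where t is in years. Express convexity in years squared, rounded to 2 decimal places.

10.24

With y = 0.0655:
  t   CF        PV=CF/(1+0.0655)^t    t·PV        t(t+1)·PV
  1         2.25         2.1117         2.1117           4.2234
  2         2.25         1.9819         3.9637          11.8912
  3       102.25        84.5285       253.5854       1,014.3415
  Σ                     88.6220       259.6608       1,030.4561
P = 88.6220.
Convexity = Σ t(t+1)·PV / [P·(1+y)²] = 1,030.4561 / (88.6220 × 1.135290) = 10.24191.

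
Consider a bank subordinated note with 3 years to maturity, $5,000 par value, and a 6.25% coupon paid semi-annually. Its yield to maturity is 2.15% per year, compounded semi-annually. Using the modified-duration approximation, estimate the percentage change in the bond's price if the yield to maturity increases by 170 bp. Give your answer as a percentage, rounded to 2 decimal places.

Periodic yield y = 0.01075. Modified duration first:
  t   CF        PV=CF/(1+0.01075)^t    t·PV
  1       156.25       154.5882       154.5882
  2       156.25       152.9440       305.8881
  3       156.25       151.3174       453.9521
  4       156.25       149.7080       598.8320
  5       156.25       148.1158       740.5788
  6     5,156.25     4,835.8349    29,015.0094
  Σ                  5,592.5082    31,268.8486
P = 5,592.5082; D_Mac = 5.59120 half-year periods = 2.79560 yrs; D_mod = 2.79560/(1+0.01075) = 2.76587 yrs.
ΔP/P ≈ -D_mod · Δy = -2.76587 × (+0.017) = -0.047020 = -4.7020%.

-4.70%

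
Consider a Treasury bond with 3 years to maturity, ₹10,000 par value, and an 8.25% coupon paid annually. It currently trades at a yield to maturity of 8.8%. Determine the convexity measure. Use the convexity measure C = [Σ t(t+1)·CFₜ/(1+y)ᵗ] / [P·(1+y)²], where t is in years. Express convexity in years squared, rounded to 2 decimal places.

9.13

With y = 0.088:
  t   CF        PV=CF/(1+0.088)^t    t·PV        t(t+1)·PV
  1       825.00       758.2721       758.2721       1,516.5441
  2       825.00       696.9412     1,393.8825       4,181.6474
  3    10,825.00     8,405.0678    25,215.2033     100,860.8131
  Σ                  9,860.2810    27,367.3578     106,559.0046
P = 9,860.2810.
Convexity = Σ t(t+1)·PV / [P·(1+y)²] = 106,559.0046 / (9,860.2810 × 1.183744) = 9.12942.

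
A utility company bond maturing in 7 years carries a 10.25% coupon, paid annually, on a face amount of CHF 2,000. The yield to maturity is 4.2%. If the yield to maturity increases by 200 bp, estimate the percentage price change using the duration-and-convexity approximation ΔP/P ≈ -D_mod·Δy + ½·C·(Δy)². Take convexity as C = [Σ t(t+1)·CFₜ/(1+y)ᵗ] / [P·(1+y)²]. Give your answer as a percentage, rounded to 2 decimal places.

With y = 0.042:
  t   CF        PV=CF/(1+0.042)^t    t·PV        t(t+1)·PV
  1       205.00       196.7370       196.7370         393.4741
  2       205.00       188.8071       377.6143       1,132.8429
  3       205.00       181.1969       543.5906       2,174.3625
  4       205.00       173.8934       695.5734       3,477.8671
  5       205.00       166.8842       834.4211       5,006.5265
  6       205.00       160.1576       960.9456       6,726.6191
  7     2,205.00     1,653.2349    11,572.6442      92,581.1536
  Σ                  2,720.9111    15,181.5263     111,492.8458
P = 2,720.9111; D_Mac = 5.57957 yrs; D_mod = 5.35468 yrs; C = 37.73959.
Duration effect: -5.35468 × (+0.02) = -0.107094
Convexity effect: 0.5 × 37.73959 × (0.02)² = +0.0075479
ΔP/P ≈ -0.107094 + 0.0075479 = -0.099546 = -9.9546%.

-9.95%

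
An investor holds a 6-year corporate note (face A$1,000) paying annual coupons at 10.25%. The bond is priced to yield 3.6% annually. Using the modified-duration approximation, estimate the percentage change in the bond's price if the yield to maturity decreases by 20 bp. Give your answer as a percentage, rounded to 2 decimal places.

Periodic yield y = 0.036. Modified duration first:
  t   CF        PV=CF/(1+0.036)^t    t·PV
  1       102.50        98.9382        98.9382
  2       102.50        95.5002       191.0004
  3       102.50        92.1817       276.5450
  4       102.50        88.9785       355.9138
  5       102.50        85.8865       429.4327
  6     1,102.50       891.7027     5,350.2160
  Σ                  1,353.1878     6,702.0462
P = 1,353.1878; D_Mac = 4.95278 yrs; D_mod = 4.95278/(1+0.036) = 4.78068 yrs.
ΔP/P ≈ -D_mod · Δy = -4.78068 × (-0.002) = +0.009561 = +0.9561%.

+0.96%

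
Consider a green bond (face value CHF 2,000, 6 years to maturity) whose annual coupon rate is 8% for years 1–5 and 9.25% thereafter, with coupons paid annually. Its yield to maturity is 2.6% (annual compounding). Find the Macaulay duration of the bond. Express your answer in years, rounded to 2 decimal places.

Periodic yield y = 0.026. Discount each cash flow and weight by its year:
  t   CF        PV=CF/(1+0.026)^t    t·PV
  1       160.00       155.9454       155.9454
  2       160.00       151.9936       303.9872
  3       160.00       148.1419       444.4257
  4       160.00       144.3878       577.5513
  5       160.00       140.7289       703.6443
  6     2,185.00     1,873.1272    11,238.7634
  Σ                  2,614.3248    13,424.3172
Price P = Σ PV = 2,614.3248.
Macaulay duration = Σ(t·PV) / P = 13,424.3172 / 2,614.3248 = 5.13491 years.

5.13 years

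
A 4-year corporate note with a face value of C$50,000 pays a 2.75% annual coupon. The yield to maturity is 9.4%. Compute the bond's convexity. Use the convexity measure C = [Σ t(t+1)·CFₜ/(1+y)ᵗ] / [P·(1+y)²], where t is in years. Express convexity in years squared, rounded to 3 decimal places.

15.710

With y = 0.094:
  t   CF        PV=CF/(1+0.094)^t    t·PV        t(t+1)·PV
  1     1,375.00     1,256.8556     1,256.8556       2,513.7112
  2     1,375.00     1,148.8625     2,297.7250       6,893.1750
  3     1,375.00     1,050.1485     3,150.4456      12,601.7825
  4    51,375.00    35,865.9672   143,463.8688     717,319.3439
  Σ                 39,321.8338   150,168.8950     739,328.0125
P = 39,321.8338.
Convexity = Σ t(t+1)·PV / [P·(1+y)²] = 739,328.0125 / (39,321.8338 × 1.196836) = 15.70973.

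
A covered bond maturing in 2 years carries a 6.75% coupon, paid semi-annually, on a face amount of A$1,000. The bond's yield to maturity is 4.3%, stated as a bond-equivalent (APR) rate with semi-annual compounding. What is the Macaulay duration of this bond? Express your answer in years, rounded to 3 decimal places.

1.907 years

Periodic yield y = 0.0215. Discount each cash flow and weight by its period:
  t   CF        PV=CF/(1+0.0215)^t    t·PV
  1        33.75        33.0396        33.0396
  2        33.75        32.3442        64.6885
  3        33.75        31.6635        94.9904
  4     1,033.75       949.4280     3,797.7120
  Σ                  1,046.4754     3,990.4306
Price P = Σ PV = 1,046.4754.
Macaulay duration = Σ(t·PV) / P = 3,990.4306 / 1,046.4754 = 3.81321 half-year periods.
In years: 3.81321 / 2 = 1.90661 years.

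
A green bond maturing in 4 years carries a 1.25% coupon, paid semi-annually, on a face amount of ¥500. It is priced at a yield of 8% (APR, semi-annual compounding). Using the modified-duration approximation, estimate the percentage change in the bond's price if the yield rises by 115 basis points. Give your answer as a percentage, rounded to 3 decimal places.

-4.312%

Periodic yield y = 0.04. Modified duration first:
  t   CF        PV=CF/(1+0.04)^t    t·PV
  1        3.125         3.0048         3.0048
  2        3.125         2.8892         5.7785
  3        3.125         2.7781         8.3343
  4        3.125         2.6713        10.6851
  5        3.125         2.5685        12.8426
  6        3.125         2.4697        14.8184
  7        3.125         2.3747        16.6232
  8      503.125       367.6285     2,941.0281
  Σ                    386.3849     3,013.1150
P = 386.3849; D_Mac = 7.79822 half-year periods = 3.89911 yrs; D_mod = 3.89911/(1+0.04) = 3.74914 yrs.
ΔP/P ≈ -D_mod · Δy = -3.74914 × (+0.0115) = -0.043115 = -4.3115%.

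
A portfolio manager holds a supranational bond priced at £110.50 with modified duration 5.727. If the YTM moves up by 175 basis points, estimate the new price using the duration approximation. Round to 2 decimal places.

£99.43

Duration approximation: ΔP/P ≈ -D_mod · Δy = -5.727 × (+0.0175) = -0.1002225.
New price ≈ 110.50 × (1 - 0.1002225) = 99.42541375.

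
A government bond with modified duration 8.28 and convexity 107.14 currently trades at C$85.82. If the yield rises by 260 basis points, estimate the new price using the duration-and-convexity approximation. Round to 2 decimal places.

C$70.45

Duration effect: -D_mod·Δy = -8.28 × (+0.026) = -0.215280
Convexity effect: ½·C·(Δy)² = 0.5 × 107.14 × (0.026)² = +0.03621332
ΔP/P ≈ -0.215280 + 0.03621332 = -0.17906668
New price ≈ 85.82 × (1 - 0.17906668) = 70.4524975224.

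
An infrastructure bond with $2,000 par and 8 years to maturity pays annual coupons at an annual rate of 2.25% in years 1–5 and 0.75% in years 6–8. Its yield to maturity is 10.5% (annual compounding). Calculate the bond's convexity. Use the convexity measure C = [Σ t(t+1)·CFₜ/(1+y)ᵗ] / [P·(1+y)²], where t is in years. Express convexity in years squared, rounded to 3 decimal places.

51.182

With y = 0.105:
  t   CF        PV=CF/(1+0.105)^t    t·PV        t(t+1)·PV
  1        45.00        40.7240        40.7240          81.4480
  2        45.00        36.8543        73.7086         221.1257
  3        45.00        33.3523       100.0569         400.2275
  4        45.00        30.1831       120.7323         603.6614
  5        45.00        27.3150       136.5750         819.4498
  6        15.00         8.2398        49.4389         346.0723
  7        15.00         7.4568        52.1979         417.5835
  8     2,015.00       906.5188     7,252.1506      65,269.3553
  Σ                  1,090.6441     7,825.5841      68,158.9235
P = 1,090.6441.
Convexity = Σ t(t+1)·PV / [P·(1+y)²] = 68,158.9235 / (1,090.6441 × 1.221025) = 51.18175.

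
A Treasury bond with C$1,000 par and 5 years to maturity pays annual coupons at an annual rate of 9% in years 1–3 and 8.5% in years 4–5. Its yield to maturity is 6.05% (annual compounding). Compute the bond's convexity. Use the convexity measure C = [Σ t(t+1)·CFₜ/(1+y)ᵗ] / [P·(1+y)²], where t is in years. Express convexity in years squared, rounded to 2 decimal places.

21.64

With y = 0.0605:
  t   CF        PV=CF/(1+0.0605)^t    t·PV        t(t+1)·PV
  1        90.00        84.8656        84.8656         169.7313
  2        90.00        80.0242       160.0483         480.1450
  3        90.00        75.4589       226.3767         905.5068
  4        85.00        67.2011       268.8043       1,344.0215
  5     1,085.00       808.8656     4,044.3281      24,265.9685
  Σ                  1,116.4154     4,784.4231      27,165.3731
P = 1,116.4154.
Convexity = Σ t(t+1)·PV / [P·(1+y)²] = 27,165.3731 / (1,116.4154 × 1.124660) = 21.63558.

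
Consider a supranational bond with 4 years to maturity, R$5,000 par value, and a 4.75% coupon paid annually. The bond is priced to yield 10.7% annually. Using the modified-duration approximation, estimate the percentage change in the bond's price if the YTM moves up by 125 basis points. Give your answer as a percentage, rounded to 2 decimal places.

Periodic yield y = 0.107. Modified duration first:
  t   CF        PV=CF/(1+0.107)^t    t·PV
  1       237.50       214.5438       214.5438
  2       237.50       193.8065       387.6130
  3       237.50       175.0736       525.2209
  4     5,237.50     3,487.6553    13,950.6211
  Σ                  4,071.0792    15,077.9989
P = 4,071.0792; D_Mac = 3.70369 yrs; D_mod = 3.70369/(1+0.107) = 3.34570 yrs.
ΔP/P ≈ -D_mod · Δy = -3.34570 × (+0.0125) = -0.041821 = -4.1821%.

-4.18%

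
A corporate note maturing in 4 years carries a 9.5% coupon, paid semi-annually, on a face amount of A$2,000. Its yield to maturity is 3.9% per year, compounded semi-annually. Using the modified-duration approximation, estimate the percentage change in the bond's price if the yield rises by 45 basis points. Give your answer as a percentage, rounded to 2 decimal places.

-1.54%

Periodic yield y = 0.0195. Modified duration first:
  t   CF        PV=CF/(1+0.0195)^t    t·PV
  1        95.00        93.1829        93.1829
  2        95.00        91.4006       182.8012
  3        95.00        89.6524       268.9572
  4        95.00        87.9376       351.7505
  5        95.00        86.2556       431.2782
  6        95.00        84.6058       507.6349
  7        95.00        82.9876       580.9129
  8     2,095.00     1,795.0898    14,360.7186
  Σ                  2,411.1124    16,777.2364
P = 2,411.1124; D_Mac = 6.95830 half-year periods = 3.47915 yrs; D_mod = 3.47915/(1+0.0195) = 3.41260 yrs.
ΔP/P ≈ -D_mod · Δy = -3.41260 × (+0.0045) = -0.015357 = -1.5357%.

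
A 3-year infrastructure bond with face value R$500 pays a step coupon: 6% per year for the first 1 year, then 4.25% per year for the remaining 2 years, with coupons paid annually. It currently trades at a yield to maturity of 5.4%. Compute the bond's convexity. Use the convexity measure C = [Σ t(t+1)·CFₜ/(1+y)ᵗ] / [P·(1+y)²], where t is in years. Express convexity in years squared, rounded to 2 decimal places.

With y = 0.054:
  t   CF        PV=CF/(1+0.054)^t    t·PV        t(t+1)·PV
  1        30.00        28.4630        28.4630          56.9260
  2        21.25        19.1284        38.2567         114.7702
  3       521.25       445.1683     1,335.5049       5,342.0197
  Σ                    492.7597     1,402.2246       5,513.7158
P = 492.7597.
Convexity = Σ t(t+1)·PV / [P·(1+y)²] = 5,513.7158 / (492.7597 × 1.110916) = 10.07229.

10.07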